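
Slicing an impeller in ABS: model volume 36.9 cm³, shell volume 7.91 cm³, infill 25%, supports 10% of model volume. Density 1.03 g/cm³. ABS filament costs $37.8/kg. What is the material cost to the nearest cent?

Infill region: 36.9 − 7.91 → 28.99 cm³.
Deposited infill: 0.25 × 28.99 → 7.2475 cm³.
Support: 0.10 × 36.9 → 3.69 cm³.
Total printed volume = 7.91 + 7.2475 + 3.69, so 18.8475 cm³.
Mass = 18.8475 × 1.03 = 19.412925 g.
At $37.8/kg: 19.412925/1000 × 37.8 = $0.73.

$0.73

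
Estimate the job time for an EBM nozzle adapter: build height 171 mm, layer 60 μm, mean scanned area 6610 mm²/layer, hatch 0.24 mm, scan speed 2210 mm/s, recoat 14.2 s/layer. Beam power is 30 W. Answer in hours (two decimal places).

Layer count = ceil(171 / 0.06) = 2850.
Hatch length per layer = 6610 / 0.24, so 27541.7 mm.
Scan time per layer = 27541.7 / 2210 = 12.4623 s.
Time per layer = 12.4623 + 14.2, so 26.6623 s.
Total: 2850 × 26.6623 s = 75987.555 s → 21.11 hours.

21.11 hours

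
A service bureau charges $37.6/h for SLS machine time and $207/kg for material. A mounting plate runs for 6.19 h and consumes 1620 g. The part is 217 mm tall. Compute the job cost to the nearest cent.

$568.08

Machine-time cost = 37.6 × 6.19 = $232.744.
Material charge = 207 × 1620/1000 = $335.34.
Total = 232.744 + 335.34 = 568.084 ≈ $568.08.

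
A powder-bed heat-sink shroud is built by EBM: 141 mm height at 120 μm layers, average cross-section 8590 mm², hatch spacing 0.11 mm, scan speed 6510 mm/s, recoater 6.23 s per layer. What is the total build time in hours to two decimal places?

Layer count = ceil(141 / 0.12) = 1175.
Per-layer scan distance = 8590 / 0.11 = 78090.9 mm.
Beam time per layer = 78090.9 / 6510, so 11.9955 s.
Per-layer time: 11.9955 + 6.23 → 18.2255 s.
Build time = 1175 × 18.2255 = 21414.9625 s = 5.95 hours.

5.95 hours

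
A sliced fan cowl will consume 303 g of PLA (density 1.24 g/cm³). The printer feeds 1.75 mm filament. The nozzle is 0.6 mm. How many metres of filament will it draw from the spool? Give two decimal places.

101.59 m

Extruded volume: 303/1.24 = 244.3548 cm³ (244354.8 mm³).
A = π r² = π × 0.875² = 2.4053 mm².
Length = 244354.8 / 2.4053 = 101590.16 mm = 101.59 m.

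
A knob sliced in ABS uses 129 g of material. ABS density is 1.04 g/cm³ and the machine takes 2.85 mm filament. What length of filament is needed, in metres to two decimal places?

Extruded volume: 129/1.04 = 124.0385 cm³ (124038.5 mm³).
A = π r² = π × 1.425² = 6.3794 mm².
Length = 124038.5 / 6.3794 = 19443.6 mm = 19.44 m.

19.44 m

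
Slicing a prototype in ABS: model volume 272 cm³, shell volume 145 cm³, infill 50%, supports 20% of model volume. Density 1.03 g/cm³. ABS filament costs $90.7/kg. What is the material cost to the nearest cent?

$24.56

Infill region: 272 − 145 → 127 cm³.
Infill volume: 0.50 × 127 → 63.5 cm³.
Support = 0.20 × 272, so 54.4 cm³.
Deposited volume: 145 + 63.5 + 54.4 → 262.9 cm³.
Mass = 262.9 × 1.03 = 270.787 g.
Cost = 270.787 g / 1000 × $90.7/kg = $24.56.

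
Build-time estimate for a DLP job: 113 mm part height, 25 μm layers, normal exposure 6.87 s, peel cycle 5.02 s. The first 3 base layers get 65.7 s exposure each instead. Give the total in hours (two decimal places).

14.98 hours

Layers = ⌈113/0.025⌉ = 4520.
Burn-in layers: 3 × (65.7 + 5.02) → 212.16 s.
Normal layers = 4517 × (6.87 + 5.02), so 53707.13 s.
Total = 212.16 + 53707.13 = 53919.29 s = 14.98 hours.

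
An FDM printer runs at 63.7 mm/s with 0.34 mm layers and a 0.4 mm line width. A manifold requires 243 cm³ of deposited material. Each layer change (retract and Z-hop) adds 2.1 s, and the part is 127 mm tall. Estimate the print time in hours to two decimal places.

8.01 hours

Line area = 0.34 × 0.4, so 0.136 mm².
Path length: 243000 mm³ / 0.136 mm² → 1786764.7 mm.
Time extruding = 1786764.7 / 63.7, so 28049.7 s.
Number of layers: 127 / 0.34 → 374 (rounded up).
Layer-change overhead = 374 × 2.1, so 785.4 s.
Total = 28049.7 + 785.4 = 28835.1 s = 8.01 hours.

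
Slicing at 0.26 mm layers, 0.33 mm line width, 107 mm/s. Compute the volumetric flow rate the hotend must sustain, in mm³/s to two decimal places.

A = 0.26 × 0.33, so 0.0858 mm².
Volumetric flow = 107 × 0.0858 = 9.18 mm³/s.

9.18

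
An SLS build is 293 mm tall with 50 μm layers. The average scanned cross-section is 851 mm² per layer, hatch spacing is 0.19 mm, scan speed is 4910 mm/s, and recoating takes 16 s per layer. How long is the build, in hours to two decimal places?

Layer count = ceil(293 / 0.05) = 5860.
Per-layer scan distance = 851 / 0.19, so 4478.9 mm.
Laser time per layer: 4478.9 / 4910 → 0.9122 s.
Per-layer time = 0.9122 + 16, so 16.9122 s.
Total: 5860 × 16.9122 s = 99105.492 s → 27.53 hours.

27.53 hours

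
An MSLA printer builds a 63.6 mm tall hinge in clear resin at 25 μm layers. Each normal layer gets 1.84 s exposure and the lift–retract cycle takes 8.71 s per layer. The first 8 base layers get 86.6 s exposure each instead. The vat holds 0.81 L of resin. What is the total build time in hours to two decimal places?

Layers = ⌈63.6/0.025⌉ = 2544.
Burn-in layers: 8 × (86.6 + 8.71) → 762.48 s.
Regular layers: 2536 × (1.84 + 8.71) → 26754.8 s.
Sum: 762.48 + 26754.8 = 27517.28 s → 7.64 hours.

7.64 hours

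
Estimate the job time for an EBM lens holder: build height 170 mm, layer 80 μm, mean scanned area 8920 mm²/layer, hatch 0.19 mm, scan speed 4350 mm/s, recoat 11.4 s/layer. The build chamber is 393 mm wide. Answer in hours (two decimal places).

13.10 hours

Layer count = ceil(170 / 0.08) = 2125.
Hatch length per layer = 8920 / 0.19, so 46947.4 mm.
Per-layer scan time: 46947.4 / 4350 → 10.7925 s.
Time per layer = 10.7925 + 11.4, so 22.1925 s.
2125 layers × 22.1925 s/layer = 47159.0625 s, i.e. 13.10 hours.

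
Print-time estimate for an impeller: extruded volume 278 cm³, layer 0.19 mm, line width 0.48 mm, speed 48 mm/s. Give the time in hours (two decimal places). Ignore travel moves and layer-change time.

Line area = 0.19 × 0.48, so 0.0912 mm².
Path length: 278000 mm³ / 0.0912 mm² → 3048245.6 mm.
Print-move time = 3048245.6 / 48, so 63505.1 s.
In the requested units: 63505.1 s = 17.64 hours.

17.64 hours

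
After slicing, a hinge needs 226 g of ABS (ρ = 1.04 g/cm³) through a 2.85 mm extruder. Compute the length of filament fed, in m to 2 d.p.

34.06 m

Extruded volume: 226/1.04 = 217.3077 cm³ (217307.7 mm³).
Filament cross-section = π × (2.85/2)² = 6.3794 mm².
Length = 217307.7 / 6.3794 = 34063.97 mm = 34.06 m.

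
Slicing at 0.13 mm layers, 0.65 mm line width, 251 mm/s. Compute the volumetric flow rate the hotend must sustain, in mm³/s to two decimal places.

A: 0.13 × 0.65 → 0.0845 mm².
Q = v·A = 251 × 0.0845 = 21.21 mm³/s.

21.21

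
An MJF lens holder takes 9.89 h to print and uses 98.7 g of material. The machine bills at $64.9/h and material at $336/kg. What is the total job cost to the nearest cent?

Machine-time cost = 64.9 × 9.89 = $641.861.
Material cost = 336 × 98.7/1000 = $33.1632.
Job cost: 641.861 + 33.1632 = 675.0242 ≈ $675.02.

$675.02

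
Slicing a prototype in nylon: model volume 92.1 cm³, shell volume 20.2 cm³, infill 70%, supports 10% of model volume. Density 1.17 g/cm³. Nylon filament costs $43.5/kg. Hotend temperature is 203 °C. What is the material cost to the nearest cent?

$4.06

Volume inside the shell = 92.1 − 20.2 = 71.9 cm³.
Deposited infill = 0.70 × 71.9, so 50.33 cm³.
Support = 0.10 × 92.1 = 9.21 cm³.
Total extruded = 20.2 + 50.33 + 9.21, so 79.74 cm³.
Mass: 79.74 × 1.17 → 93.2958 g.
Cost = 93.2958 g / 1000 × $43.5/kg = $4.06.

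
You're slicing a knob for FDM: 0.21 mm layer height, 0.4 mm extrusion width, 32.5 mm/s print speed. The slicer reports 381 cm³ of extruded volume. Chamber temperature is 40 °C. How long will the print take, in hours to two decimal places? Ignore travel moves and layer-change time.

38.77 hours

Extrusion cross-section = 0.21 × 0.4 = 0.084 mm².
Path length: 381000 mm³ / 0.084 mm² → 4535714.3 mm.
Print-move time = 4535714.3 / 32.5, so 139560.4 s.
Converting: 139560.4 s = 38.77 hours.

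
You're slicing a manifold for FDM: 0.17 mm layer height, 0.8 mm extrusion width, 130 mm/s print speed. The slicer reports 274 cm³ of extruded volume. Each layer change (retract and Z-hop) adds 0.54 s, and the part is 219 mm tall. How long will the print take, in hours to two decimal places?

Extrusion cross-section = 0.17 × 0.8, so 0.136 mm².
Path length: 274000 mm³ / 0.136 mm² → 2014705.9 mm.
Print-move time = 2014705.9 / 130 = 15497.7 s.
Number of layers: 219 / 0.17 → 1289 (rounded up).
Layer-change overhead = 1289 × 0.54, so 696.06 s.
Altogether 15497.7 + 696.06 = 16193.76 s, i.e. 4.50 hours.

4.50 hours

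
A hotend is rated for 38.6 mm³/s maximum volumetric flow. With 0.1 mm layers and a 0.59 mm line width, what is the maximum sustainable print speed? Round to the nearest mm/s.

654 mm/s

A = 0.1 × 0.59 = 0.059 mm².
v_max = Q/A = 38.6/0.059 = 654.24 mm/s → 654 mm/s.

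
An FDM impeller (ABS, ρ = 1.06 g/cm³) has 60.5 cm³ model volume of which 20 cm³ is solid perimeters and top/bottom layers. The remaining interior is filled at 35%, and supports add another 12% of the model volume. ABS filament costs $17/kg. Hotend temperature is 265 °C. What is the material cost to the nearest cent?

Volume inside the shell = 60.5 − 20, so 40.5 cm³.
Deposited infill = 0.35 × 40.5 = 14.175 cm³.
Support: 0.12 × 60.5 → 7.26 cm³.
Deposited volume: 20 + 14.175 + 7.26 → 41.435 cm³.
Mass: 41.435 × 1.06 → 43.9211 g.
Cost = 43.9211 g / 1000 × $17/kg = $0.75.

$0.75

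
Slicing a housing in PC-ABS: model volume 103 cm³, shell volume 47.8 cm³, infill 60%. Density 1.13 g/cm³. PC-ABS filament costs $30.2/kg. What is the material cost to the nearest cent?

Infill region = 103 − 47.8, so 55.2 cm³.
Deposited infill = 0.60 × 55.2, so 33.12 cm³.
Deposited volume = 47.8 + 33.12 = 80.92 cm³.
Mass: 80.92 × 1.13 → 91.4396 g.
At $30.2/kg: 91.4396/1000 × 30.2 = $2.76.

$2.76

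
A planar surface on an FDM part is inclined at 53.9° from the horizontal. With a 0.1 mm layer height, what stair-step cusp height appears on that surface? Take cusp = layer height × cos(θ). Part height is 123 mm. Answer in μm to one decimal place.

58.9 μm

h_c = t·cos θ = 0.1 × 0.5892 = 0.05892 mm (58.9 μm).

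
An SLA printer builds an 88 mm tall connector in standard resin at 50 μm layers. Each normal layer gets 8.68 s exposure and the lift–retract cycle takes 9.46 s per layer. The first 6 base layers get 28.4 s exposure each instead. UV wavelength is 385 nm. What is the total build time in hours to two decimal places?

8.90 hours

Layer count = ceil(88 / 0.05) = 1760.
Bottom layers = 6 × (28.4 + 9.46), so 227.16 s.
Normal layers: 1754 × (8.68 + 9.46) → 31817.56 s.
Sum: 227.16 + 31817.56 = 32044.72 s → 8.90 hours.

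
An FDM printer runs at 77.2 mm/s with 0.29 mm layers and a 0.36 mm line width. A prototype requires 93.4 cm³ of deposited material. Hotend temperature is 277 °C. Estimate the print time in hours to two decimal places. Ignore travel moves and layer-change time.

Line area: 0.29 × 0.36 → 0.1044 mm².
Total extruded path = 93400/0.1044 = 894636 mm.
Time extruding = 894636 / 77.2 = 11588.5 s.
In the requested units: 11588.5 s = 3.22 hours.

3.22 hours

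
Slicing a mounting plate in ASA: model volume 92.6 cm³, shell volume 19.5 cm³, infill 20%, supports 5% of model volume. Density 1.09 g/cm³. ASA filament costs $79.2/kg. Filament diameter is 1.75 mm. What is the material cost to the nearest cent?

Interior volume: 92.6 − 19.5 → 73.1 cm³.
Infill deposited = 0.20 × 73.1 = 14.62 cm³.
Support = 0.05 × 92.6 = 4.63 cm³.
Deposited volume: 19.5 + 14.62 + 4.63 → 38.75 cm³.
Mass: 38.75 × 1.09 → 42.2375 g.
Cost = 42.2375 g / 1000 × $79.2/kg = $3.35.

$3.35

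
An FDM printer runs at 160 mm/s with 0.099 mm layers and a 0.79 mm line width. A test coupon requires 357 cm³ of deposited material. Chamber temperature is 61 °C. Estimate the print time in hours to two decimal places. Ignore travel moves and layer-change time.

7.92 hours

Line area = 0.099 × 0.79 = 0.07821 mm².
Path length: 357000 mm³ / 0.07821 mm² → 4564633.7 mm.
Print-move time = 4564633.7 / 160 = 28529 s.
28529 s = 7.92 hours.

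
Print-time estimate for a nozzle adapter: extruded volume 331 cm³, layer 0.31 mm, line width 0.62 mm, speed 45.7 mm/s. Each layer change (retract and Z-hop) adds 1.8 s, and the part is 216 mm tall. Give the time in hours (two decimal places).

10.82 hours

Bead cross-section = 0.31 × 0.62 = 0.1922 mm².
Toolpath length = 331 cm³ / 0.1922 mm² = 331000 / 0.1922 = 1722164.4 mm.
Time extruding = 1722164.4 / 45.7 = 37684.1 s.
Number of layers: 216 / 0.31 → 697 (rounded up).
Layer-change overhead = 697 × 1.8, so 1254.6 s.
Altogether 37684.1 + 1254.6 = 38938.7 s, i.e. 10.82 hours.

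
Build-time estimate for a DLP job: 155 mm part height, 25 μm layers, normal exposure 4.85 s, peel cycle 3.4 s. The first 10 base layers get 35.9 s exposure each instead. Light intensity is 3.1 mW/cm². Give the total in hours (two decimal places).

Layers = ⌈155/0.025⌉ = 6200.
Base layers = 10 × (35.9 + 3.4) = 393 s.
Normal layers = 6190 × (4.85 + 3.4), so 51067.5 s.
Sum: 393 + 51067.5 = 51460.5 s → 14.29 hours.

14.29 hours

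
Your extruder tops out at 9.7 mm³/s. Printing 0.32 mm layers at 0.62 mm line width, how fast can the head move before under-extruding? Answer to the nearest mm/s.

49 mm/s

Bead cross-section = 0.32 × 0.62 = 0.1984 mm².
Max speed = 9.7 / 0.1984 = 48.89 ≈ 49 mm/s.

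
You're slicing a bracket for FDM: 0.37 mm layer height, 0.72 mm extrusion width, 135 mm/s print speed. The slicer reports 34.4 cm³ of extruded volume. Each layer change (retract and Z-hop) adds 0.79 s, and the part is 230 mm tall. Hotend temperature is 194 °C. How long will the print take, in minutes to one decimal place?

Extrusion cross-section: 0.37 × 0.72 → 0.2664 mm².
Toolpath length = 34.4 cm³ / 0.2664 mm² = 34400 / 0.2664 = 129129.1 mm.
Extrusion time = 129129.1 / 135, so 956.5 s.
Number of layers: 230 / 0.37 → 622 (rounded up).
Non-print overhead: 622 × 0.79 → 491.38 s.
Altogether 956.5 + 491.38 = 1447.88 s, i.e. 24.1 minutes.

24.1 minutes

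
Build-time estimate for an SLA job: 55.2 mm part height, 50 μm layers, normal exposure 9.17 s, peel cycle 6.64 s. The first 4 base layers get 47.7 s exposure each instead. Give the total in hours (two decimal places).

Layer count = ceil(55.2 / 0.05) = 1104.
Burn-in layers: 4 × (47.7 + 6.64) → 217.36 s.
Remaining layers = 1100 × (9.17 + 6.64), so 17391 s.
Sum: 217.36 + 17391 = 17608.36 s → 4.89 hours.

4.89 hours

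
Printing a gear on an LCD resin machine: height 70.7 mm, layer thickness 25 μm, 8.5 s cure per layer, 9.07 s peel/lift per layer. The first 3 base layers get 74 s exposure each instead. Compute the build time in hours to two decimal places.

13.86 hours

Layers = ⌈70.7/0.025⌉ = 2828.
Burn-in layers = 3 × (74 + 9.07) = 249.21 s.
Normal layers: 2825 × (8.5 + 9.07) → 49635.25 s.
Total = 249.21 + 49635.25 = 49884.46 s = 13.86 hours.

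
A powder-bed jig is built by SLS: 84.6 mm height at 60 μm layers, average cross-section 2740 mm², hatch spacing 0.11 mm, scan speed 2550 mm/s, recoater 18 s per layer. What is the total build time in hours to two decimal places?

10.88 hours

Layer count = ceil(84.6 / 0.06) = 1410.
Per-layer scan distance = 2740 / 0.11, so 24909.1 mm.
Laser time per layer = 24909.1 / 2550, so 9.7683 s.
Time per layer = 9.7683 + 18, so 27.7683 s.
Total: 1410 × 27.7683 s = 39153.303 s → 10.88 hours.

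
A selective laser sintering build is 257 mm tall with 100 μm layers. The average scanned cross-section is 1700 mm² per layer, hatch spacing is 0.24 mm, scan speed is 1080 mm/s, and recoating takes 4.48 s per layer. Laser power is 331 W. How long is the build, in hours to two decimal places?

Layer count = ceil(257 / 0.1) = 2570.
Scan path per layer: 1700 / 0.24 → 7083.3 mm.
Laser time per layer = 7083.3 / 1080, so 6.5586 s.
Layer cycle = 6.5586 + 4.48, so 11.0386 s.
Build time = 2570 × 11.0386 = 28369.202 s = 7.88 hours.

7.88 hours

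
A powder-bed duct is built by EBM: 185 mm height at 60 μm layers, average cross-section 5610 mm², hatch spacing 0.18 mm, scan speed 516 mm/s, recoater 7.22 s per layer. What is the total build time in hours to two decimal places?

Number of layers: 185 / 0.06 → 3084 (rounded up).
Hatch length per layer: 5610 / 0.18 → 31166.7 mm.
Per-layer scan time: 31166.7 / 516 → 60.4006 s.
Layer cycle = 60.4006 + 7.22, so 67.6206 s.
3084 layers × 67.6206 s/layer = 208541.9304 s, i.e. 57.93 hours.

57.93 hours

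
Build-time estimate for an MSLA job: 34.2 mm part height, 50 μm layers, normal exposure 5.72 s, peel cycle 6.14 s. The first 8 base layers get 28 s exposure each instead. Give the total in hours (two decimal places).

2.30 hours

Layer count = ceil(34.2 / 0.05) = 684.
Base layers = 8 × (28 + 6.14) = 273.12 s.
Remaining layers = 676 × (5.72 + 6.14), so 8017.36 s.
Total = 273.12 + 8017.36 = 8290.48 s = 2.30 hours.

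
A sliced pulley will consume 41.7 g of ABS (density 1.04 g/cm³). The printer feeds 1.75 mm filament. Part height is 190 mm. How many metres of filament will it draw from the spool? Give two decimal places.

16.67 m

Extruded volume: 41.7/1.04 = 40.0962 cm³ (40096.2 mm³).
A = π r² = π × 0.875² = 2.4053 mm².
Length = 40096.2 / 2.4053 = 16669.94 mm = 16.67 m.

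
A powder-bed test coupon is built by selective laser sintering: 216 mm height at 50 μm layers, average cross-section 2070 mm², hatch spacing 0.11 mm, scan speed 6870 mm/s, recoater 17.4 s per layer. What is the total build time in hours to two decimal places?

24.17 hours

Layer count = ceil(216 / 0.05) = 4320.
Hatch length per layer: 2070 / 0.11 → 18818.2 mm.
Laser time per layer: 18818.2 / 6870 → 2.7392 s.
Time per layer = 2.7392 + 17.4, so 20.1392 s.
4320 layers × 20.1392 s/layer = 87001.344 s, i.e. 24.17 hours.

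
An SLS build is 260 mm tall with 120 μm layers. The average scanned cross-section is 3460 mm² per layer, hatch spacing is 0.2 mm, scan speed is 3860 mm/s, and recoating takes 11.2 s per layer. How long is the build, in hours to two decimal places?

9.44 hours

Layers = ⌈260/0.12⌉ = 2167.
Scan path per layer: 3460 / 0.2 → 17300 mm.
Scan time per layer: 17300 / 3860 → 4.4819 s.
Per-layer time = 4.4819 + 11.2, so 15.6819 s.
Build time = 2167 × 15.6819 = 33982.6773 s = 9.44 hours.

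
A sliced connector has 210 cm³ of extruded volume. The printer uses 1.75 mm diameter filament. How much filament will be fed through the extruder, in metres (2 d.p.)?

87.31 m

Filament cross-section = π × (1.75/2)² = 2.4053 mm².
Length = 210 cm³ / 2.4053 mm² = 210000 / 2.4053 = 87307.2 mm = 87.31 m.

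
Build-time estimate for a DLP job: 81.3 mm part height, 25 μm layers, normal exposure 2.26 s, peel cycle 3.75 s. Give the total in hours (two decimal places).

Number of layers: 81.3 / 0.025 → 3252 (rounded up).
Cycle time = 2.26 + 3.75, so 6.01 s.
Build time: 3252 × 6.01 s = 19544.52 s, i.e. 5.43 hours.

5.43 hours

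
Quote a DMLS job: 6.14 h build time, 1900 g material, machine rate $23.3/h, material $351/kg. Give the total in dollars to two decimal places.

$809.96

Machine cost = 23.3 × 6.14, so $143.062.
Feedstock cost = 351 × 1900/1000 = $666.90.
Job cost: 143.062 + 666.90 = 809.962 ≈ $809.96.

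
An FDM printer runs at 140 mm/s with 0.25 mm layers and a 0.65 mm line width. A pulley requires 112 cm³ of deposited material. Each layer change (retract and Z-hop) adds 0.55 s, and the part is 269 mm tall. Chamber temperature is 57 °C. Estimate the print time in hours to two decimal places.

Bead cross-section = 0.25 × 0.65 = 0.1625 mm².
Total extruded path = 112000/0.1625 = 689230.8 mm.
Time extruding: 689230.8 / 140 → 4923.1 s.
Number of layers: 269 / 0.25 → 1076 (rounded up).
Non-print overhead: 1076 × 0.55 → 591.8 s.
Total = 4923.1 + 591.8 = 5514.9 s = 1.53 hours.

1.53 hours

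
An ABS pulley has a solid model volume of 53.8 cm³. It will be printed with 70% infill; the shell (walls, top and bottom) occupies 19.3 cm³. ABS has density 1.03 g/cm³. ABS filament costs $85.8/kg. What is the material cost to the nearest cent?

Interior volume: 53.8 − 19.3 → 34.5 cm³.
Infill volume = 0.70 × 34.5 = 24.15 cm³.
Total printed volume = 19.3 + 24.15, so 43.45 cm³.
Mass = 43.45 × 1.03, so 44.7535 g.
Cost = 44.7535 g / 1000 × $85.8/kg = $3.84.

$3.84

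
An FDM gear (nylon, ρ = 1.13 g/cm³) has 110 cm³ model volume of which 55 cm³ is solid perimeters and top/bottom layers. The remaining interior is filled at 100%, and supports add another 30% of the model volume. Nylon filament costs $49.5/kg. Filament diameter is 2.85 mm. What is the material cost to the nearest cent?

Volume inside the shell = 110 − 55 = 55 cm³.
Infill deposited = 1.00 × 55 = 55 cm³.
Support = 0.30 × 110 = 33 cm³.
Deposited volume = 55 + 55 + 33, so 143 cm³.
Mass = 143 × 1.13 = 161.59 g.
Cost = 161.59 g / 1000 × $49.5/kg = $8.00.

$8.00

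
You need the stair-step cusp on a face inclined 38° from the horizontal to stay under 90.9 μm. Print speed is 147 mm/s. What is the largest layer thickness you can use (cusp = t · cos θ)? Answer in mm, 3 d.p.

Layer height = cusp / cos(38°) = 0.0909 / 0.7880 = 0.115 mm.

0.115 mm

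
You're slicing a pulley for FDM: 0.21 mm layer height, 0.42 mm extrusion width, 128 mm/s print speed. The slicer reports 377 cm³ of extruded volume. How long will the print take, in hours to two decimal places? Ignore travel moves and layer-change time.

9.28 hours

Line area: 0.21 × 0.42 → 0.0882 mm².
Toolpath length = 377 cm³ / 0.0882 mm² = 377000 / 0.0882 = 4274376.4 mm.
Print-move time = 4274376.4 / 128 = 33393.6 s.
33393.6 s = 9.28 hours.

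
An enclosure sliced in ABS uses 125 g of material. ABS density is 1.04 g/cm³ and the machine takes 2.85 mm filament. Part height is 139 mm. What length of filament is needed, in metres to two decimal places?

18.84 m

Extruded volume: 125/1.04 = 120.1923 cm³ (120192.3 mm³).
A = π r² = π × 1.425² = 6.3794 mm².
Length = 120192.3 / 6.3794 = 18840.69 mm = 18.84 m.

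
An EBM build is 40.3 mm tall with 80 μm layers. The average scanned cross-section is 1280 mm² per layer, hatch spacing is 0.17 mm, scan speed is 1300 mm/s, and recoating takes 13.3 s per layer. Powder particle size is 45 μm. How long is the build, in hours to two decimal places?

Layer count = ceil(40.3 / 0.08) = 504.
Per-layer scan distance = 1280 / 0.17 = 7529.4 mm.
Beam time per layer = 7529.4 / 1300, so 5.7918 s.
Time per layer: 5.7918 + 13.3 → 19.0918 s.
504 layers × 19.0918 s/layer = 9622.2672 s, i.e. 2.67 hours.

2.67 hours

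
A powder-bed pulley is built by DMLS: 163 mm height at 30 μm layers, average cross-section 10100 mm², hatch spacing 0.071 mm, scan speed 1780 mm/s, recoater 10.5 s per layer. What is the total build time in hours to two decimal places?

136.48 hours

Layers = ⌈163/0.03⌉ = 5434.
Scan path per layer = 10100 / 0.071 = 142253.5 mm.
Scan time per layer = 142253.5 / 1780 = 79.9177 s.
Time per layer = 79.9177 + 10.5, so 90.4177 s.
Total: 5434 × 90.4177 s = 491329.7818 s → 136.48 hours.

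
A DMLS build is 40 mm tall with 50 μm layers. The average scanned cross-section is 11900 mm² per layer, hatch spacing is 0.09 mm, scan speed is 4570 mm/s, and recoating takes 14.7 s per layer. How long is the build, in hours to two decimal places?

Layer count = ceil(40 / 0.05) = 800.
Scan path per layer = 11900 / 0.09, so 132222.2 mm.
Per-layer scan time: 132222.2 / 4570 → 28.9326 s.
Per-layer time = 28.9326 + 14.7, so 43.6326 s.
Build time = 800 × 43.6326 = 34906.08 s = 9.70 hours.

9.70 hours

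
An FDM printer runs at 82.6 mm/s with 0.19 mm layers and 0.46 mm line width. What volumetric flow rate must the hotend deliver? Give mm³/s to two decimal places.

7.22

Extrusion cross-section = 0.19 × 0.46, so 0.0874 mm².
Volumetric flow = 82.6 × 0.0874 = 7.22 mm³/s.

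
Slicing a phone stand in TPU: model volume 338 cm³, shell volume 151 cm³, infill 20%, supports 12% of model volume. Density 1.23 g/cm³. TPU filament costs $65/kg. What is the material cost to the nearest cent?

$18.31

Infill region = 338 − 151, so 187 cm³.
Infill volume = 0.20 × 187, so 37.4 cm³.
Support = 0.12 × 338, so 40.56 cm³.
Total printed volume: 151 + 37.4 + 40.56 → 228.96 cm³.
Mass = 228.96 × 1.23, so 281.6208 g.
Cost = 281.6208 g / 1000 × $65/kg = $18.31.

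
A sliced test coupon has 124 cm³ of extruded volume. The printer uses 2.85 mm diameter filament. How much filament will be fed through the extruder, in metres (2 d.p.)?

19.44 m

A = π r² = π × 1.425² = 6.3794 mm².
L = 124000 mm³ / 6.3794 mm² = 19437.56 mm, i.e. 19.44 m.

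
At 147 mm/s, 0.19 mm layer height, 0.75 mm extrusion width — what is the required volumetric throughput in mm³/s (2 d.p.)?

Bead cross-section = 0.19 × 0.75 = 0.1425 mm².
Q = v·A = 147 × 0.1425 = 20.95 mm³/s.

20.95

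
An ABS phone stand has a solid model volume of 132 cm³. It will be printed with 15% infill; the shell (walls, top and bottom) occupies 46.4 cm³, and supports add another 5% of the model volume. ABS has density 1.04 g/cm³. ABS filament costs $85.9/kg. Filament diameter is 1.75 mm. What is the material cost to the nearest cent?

Volume inside the shell = 132 − 46.4, so 85.6 cm³.
Deposited infill: 0.15 × 85.6 → 12.84 cm³.
Support: 0.05 × 132 → 6.6 cm³.
Total extruded = 46.4 + 12.84 + 6.6, so 65.84 cm³.
Mass = 65.84 × 1.04 = 68.4736 g.
Cost = 68.4736 g / 1000 × $85.9/kg = $5.88.

$5.88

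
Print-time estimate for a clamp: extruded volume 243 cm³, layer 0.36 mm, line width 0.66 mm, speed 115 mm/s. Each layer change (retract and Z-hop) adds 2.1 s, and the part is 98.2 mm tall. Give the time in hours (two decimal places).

2.63 hours

Extrusion cross-section = 0.36 × 0.66 = 0.2376 mm².
Toolpath length = 243 cm³ / 0.2376 mm² = 243000 / 0.2376 = 1022727.3 mm.
Extrusion time: 1022727.3 / 115 → 8893.3 s.
Number of layers: 98.2 / 0.36 → 273 (rounded up).
Z-hop total: 273 × 2.1 → 573.3 s.
Altogether 8893.3 + 573.3 = 9466.6 s, i.e. 2.63 hours.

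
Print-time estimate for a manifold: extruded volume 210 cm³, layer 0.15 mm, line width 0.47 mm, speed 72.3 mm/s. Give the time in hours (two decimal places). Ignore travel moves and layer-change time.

11.44 hours

Bead cross-section = 0.15 × 0.47, so 0.0705 mm².
Total extruded path = 210000/0.0705 = 2978723.4 mm.
Time extruding = 2978723.4 / 72.3, so 41199.5 s.
Converting: 41199.5 s = 11.44 hours.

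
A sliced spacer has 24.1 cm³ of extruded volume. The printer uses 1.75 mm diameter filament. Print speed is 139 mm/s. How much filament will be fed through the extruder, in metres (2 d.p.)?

Filament cross-section = π × (1.75/2)² = 2.4053 mm².
L = 24100 mm³ / 2.4053 mm² = 10019.54 mm, i.e. 10.02 m.

10.02 m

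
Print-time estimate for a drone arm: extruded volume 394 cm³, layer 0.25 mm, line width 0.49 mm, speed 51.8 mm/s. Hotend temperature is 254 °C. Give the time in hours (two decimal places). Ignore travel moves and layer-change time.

Line area = 0.25 × 0.49 = 0.1225 mm².
Toolpath length = 394 cm³ / 0.1225 mm² = 394000 / 0.1225 = 3216326.5 mm.
Extrusion time = 3216326.5 / 51.8 = 62091.2 s.
Converting: 62091.2 s = 17.25 hours.

17.25 hours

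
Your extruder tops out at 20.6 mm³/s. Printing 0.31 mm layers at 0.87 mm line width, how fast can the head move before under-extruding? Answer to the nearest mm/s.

76 mm/s

Extrusion cross-section = 0.31 × 0.87 = 0.2697 mm².
v_max = Q/A = 20.6/0.2697 = 76.38 mm/s → 76 mm/s.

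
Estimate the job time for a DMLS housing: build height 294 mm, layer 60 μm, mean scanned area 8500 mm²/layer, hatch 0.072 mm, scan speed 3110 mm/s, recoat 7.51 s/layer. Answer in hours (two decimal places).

61.89 hours

Layers = ⌈294/0.06⌉ = 4900.
Scan path per layer = 8500 / 0.072, so 118055.6 mm.
Scan time per layer = 118055.6 / 3110 = 37.96 s.
Per-layer time = 37.96 + 7.51, so 45.47 s.
Build time = 4900 × 45.47 = 222803 s = 61.89 hours.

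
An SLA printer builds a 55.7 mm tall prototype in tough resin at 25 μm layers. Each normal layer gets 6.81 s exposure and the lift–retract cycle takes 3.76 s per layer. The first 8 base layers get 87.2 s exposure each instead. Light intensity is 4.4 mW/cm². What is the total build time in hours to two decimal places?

6.72 hours

Number of layers: 55.7 / 0.025 → 2228 (rounded up).
Base layers: 8 × (87.2 + 3.76) → 727.68 s.
Remaining layers = 2220 × (6.81 + 3.76), so 23465.4 s.
Sum: 727.68 + 23465.4 = 24193.08 s → 6.72 hours.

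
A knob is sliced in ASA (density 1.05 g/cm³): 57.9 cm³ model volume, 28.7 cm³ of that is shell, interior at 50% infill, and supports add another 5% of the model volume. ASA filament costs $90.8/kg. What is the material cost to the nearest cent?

Interior volume = 57.9 − 28.7, so 29.2 cm³.
Infill volume = 0.50 × 29.2, so 14.6 cm³.
Support = 0.05 × 57.9 = 2.895 cm³.
Total extruded = 28.7 + 14.6 + 2.895, so 46.195 cm³.
Mass = 46.195 × 1.05, so 48.50475 g.
Cost = 48.50475 g / 1000 × $90.8/kg = $4.40.

$4.40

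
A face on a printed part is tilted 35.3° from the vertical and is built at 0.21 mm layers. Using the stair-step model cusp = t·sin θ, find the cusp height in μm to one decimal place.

121.4 μm

h_c = t·sin θ = 0.21 × 0.5779 = 0.121359 mm (121.4 μm).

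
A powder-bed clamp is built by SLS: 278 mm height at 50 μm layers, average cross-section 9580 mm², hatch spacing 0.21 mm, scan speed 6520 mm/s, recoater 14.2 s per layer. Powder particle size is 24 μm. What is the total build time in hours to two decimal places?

32.74 hours

Layer count = ceil(278 / 0.05) = 5560.
Per-layer scan distance = 9580 / 0.21, so 45619 mm.
Scan time per layer = 45619 / 6520, so 6.9968 s.
Time per layer = 6.9968 + 14.2, so 21.1968 s.
Total: 5560 × 21.1968 s = 117854.208 s → 32.74 hours.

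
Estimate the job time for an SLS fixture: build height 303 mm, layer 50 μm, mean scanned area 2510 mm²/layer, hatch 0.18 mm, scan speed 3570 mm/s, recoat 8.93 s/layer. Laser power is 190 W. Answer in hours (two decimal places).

21.61 hours

Layers = ⌈303/0.05⌉ = 6060.
Scan path per layer = 2510 / 0.18, so 13944.4 mm.
Laser time per layer = 13944.4 / 3570 = 3.906 s.
Layer cycle = 3.906 + 8.93 = 12.836 s.
Total: 6060 × 12.836 s = 77786.16 s → 21.61 hours.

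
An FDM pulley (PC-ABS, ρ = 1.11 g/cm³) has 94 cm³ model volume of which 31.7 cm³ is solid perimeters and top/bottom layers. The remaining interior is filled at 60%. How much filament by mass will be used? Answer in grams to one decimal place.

Infill region = 94 − 31.7, so 62.3 cm³.
Infill volume = 0.60 × 62.3, so 37.38 cm³.
Total extruded = 31.7 + 37.38, so 69.08 cm³.
Mass: 69.08 × 1.11 → 76.6788 g.

76.7 g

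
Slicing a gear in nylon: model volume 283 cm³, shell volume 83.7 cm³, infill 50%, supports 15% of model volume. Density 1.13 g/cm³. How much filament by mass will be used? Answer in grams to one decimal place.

Interior volume = 283 − 83.7 = 199.3 cm³.
Infill volume = 0.50 × 199.3 = 99.65 cm³.
Support = 0.15 × 283 = 42.45 cm³.
Total printed volume = 83.7 + 99.65 + 42.45 = 225.8 cm³.
Mass = 225.8 × 1.13 = 255.154 g.

255.2 g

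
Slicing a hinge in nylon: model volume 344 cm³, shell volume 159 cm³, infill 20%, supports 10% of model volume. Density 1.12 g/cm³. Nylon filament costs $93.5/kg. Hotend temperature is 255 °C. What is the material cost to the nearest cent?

Infill region = 344 − 159 = 185 cm³.
Deposited infill = 0.20 × 185, so 37 cm³.
Support = 0.10 × 344 = 34.4 cm³.
Deposited volume = 159 + 37 + 34.4 = 230.4 cm³.
Mass = 230.4 × 1.12, so 258.048 g.
At $93.5/kg: 258.048/1000 × 93.5 = $24.13.

$24.13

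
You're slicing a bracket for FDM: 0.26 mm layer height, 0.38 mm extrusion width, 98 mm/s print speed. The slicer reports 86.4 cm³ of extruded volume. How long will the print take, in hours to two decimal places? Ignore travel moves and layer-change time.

Bead cross-section: 0.26 × 0.38 → 0.0988 mm².
Path length: 86400 mm³ / 0.0988 mm² → 874493.9 mm.
Time extruding = 874493.9 / 98, so 8923.4 s.
That's 8923.4 s → 2.48 hours.

2.48 hours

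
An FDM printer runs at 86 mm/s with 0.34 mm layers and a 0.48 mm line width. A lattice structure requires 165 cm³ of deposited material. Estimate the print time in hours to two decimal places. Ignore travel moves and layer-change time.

3.27 hours

Bead cross-section = 0.34 × 0.48 = 0.1632 mm².
Total extruded path = 165000/0.1632 = 1011029.4 mm.
Extrusion time = 1011029.4 / 86, so 11756.2 s.
That's 11756.2 s → 3.27 hours.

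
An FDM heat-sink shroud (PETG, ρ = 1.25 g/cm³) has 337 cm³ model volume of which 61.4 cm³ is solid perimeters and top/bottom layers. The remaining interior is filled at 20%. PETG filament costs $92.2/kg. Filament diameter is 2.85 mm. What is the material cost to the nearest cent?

Volume inside the shell = 337 − 61.4 = 275.6 cm³.
Deposited infill: 0.20 × 275.6 → 55.12 cm³.
Total printed volume = 61.4 + 55.12 = 116.52 cm³.
Mass = 116.52 × 1.25 = 145.65 g.
At $92.2/kg: 145.65/1000 × 92.2 = $13.43.

$13.43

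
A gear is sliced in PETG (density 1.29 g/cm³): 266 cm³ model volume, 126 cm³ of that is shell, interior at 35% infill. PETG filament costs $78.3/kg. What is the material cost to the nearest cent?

$17.68

Infill region = 266 − 126 = 140 cm³.
Deposited infill = 0.35 × 140, so 49 cm³.
Deposited volume = 126 + 49 = 175 cm³.
Mass = 175 × 1.29, so 225.75 g.
At $78.3/kg: 225.75/1000 × 78.3 = $17.68.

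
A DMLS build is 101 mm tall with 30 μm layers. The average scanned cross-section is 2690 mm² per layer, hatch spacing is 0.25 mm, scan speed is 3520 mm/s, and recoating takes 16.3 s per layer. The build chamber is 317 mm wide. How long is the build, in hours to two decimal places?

Layer count = ceil(101 / 0.03) = 3367.
Hatch length per layer: 2690 / 0.25 → 10760 mm.
Per-layer scan time: 10760 / 3520 → 3.0568 s.
Layer cycle = 3.0568 + 16.3 = 19.3568 s.
3367 layers × 19.3568 s/layer = 65174.3456 s, i.e. 18.10 hours.

18.10 hours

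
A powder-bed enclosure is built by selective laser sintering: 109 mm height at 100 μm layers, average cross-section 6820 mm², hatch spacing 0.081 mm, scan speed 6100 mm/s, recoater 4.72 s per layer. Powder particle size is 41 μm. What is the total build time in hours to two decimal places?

Number of layers: 109 / 0.1 → 1090 (rounded up).
Hatch length per layer = 6820 / 0.081, so 84197.5 mm.
Per-layer scan time: 84197.5 / 6100 → 13.8029 s.
Time per layer = 13.8029 + 4.72 = 18.5229 s.
Total: 1090 × 18.5229 s = 20189.961 s → 5.61 hours.

5.61 hours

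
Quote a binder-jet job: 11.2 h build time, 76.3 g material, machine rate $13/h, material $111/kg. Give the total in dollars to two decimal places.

$154.07

Time charge = 13 × 11.2 = $145.60.
Material charge = 111 × 76.3/1000 = $8.4693.
Total = 145.60 + 8.4693 = 154.0693 ≈ $154.07.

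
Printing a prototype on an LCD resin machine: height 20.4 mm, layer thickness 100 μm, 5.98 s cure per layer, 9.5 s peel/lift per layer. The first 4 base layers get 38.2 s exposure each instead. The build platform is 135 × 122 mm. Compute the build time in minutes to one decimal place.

54.8 minutes

Layers = ⌈20.4/0.1⌉ = 204.
Bottom layers: 4 × (38.2 + 9.5) → 190.8 s.
Remaining layers = 200 × (5.98 + 9.5), so 3096 s.
Sum: 190.8 + 3096 = 3286.8 s → 54.8 minutes.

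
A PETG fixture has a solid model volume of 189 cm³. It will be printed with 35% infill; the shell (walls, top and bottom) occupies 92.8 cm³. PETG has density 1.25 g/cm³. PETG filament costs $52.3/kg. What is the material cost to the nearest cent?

Infill region = 189 − 92.8 = 96.2 cm³.
Deposited infill = 0.35 × 96.2 = 33.67 cm³.
Total printed volume = 92.8 + 33.67, so 126.47 cm³.
Mass = 126.47 × 1.25, so 158.0875 g.
At $52.3/kg: 158.0875/1000 × 52.3 = $8.27.

$8.27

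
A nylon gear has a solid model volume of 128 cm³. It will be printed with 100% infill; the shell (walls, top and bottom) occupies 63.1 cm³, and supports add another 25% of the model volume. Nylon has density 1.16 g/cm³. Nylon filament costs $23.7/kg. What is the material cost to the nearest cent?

Volume inside the shell: 128 − 63.1 → 64.9 cm³.
Infill volume: 1.00 × 64.9 → 64.9 cm³.
Support = 0.25 × 128, so 32 cm³.
Total printed volume = 63.1 + 64.9 + 32, so 160 cm³.
Mass = 160 × 1.16 = 185.6 g.
At $23.7/kg: 185.6/1000 × 23.7 = $4.40.

$4.40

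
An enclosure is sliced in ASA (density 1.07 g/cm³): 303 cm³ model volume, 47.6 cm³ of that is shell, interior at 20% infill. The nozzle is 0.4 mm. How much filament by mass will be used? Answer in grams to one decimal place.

105.6 g

Interior volume = 303 − 47.6 = 255.4 cm³.
Infill volume = 0.20 × 255.4, so 51.08 cm³.
Total extruded: 47.6 + 51.08 → 98.68 cm³.
Mass = 98.68 × 1.07 = 105.5876 g.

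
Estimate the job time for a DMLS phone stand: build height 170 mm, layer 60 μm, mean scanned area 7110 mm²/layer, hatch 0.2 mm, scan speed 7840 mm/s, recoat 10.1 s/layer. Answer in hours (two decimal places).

11.52 hours

Layers = ⌈170/0.06⌉ = 2834.
Scan path per layer = 7110 / 0.2 = 35550 mm.
Laser time per layer = 35550 / 7840, so 4.5344 s.
Layer cycle: 4.5344 + 10.1 → 14.6344 s.
2834 layers × 14.6344 s/layer = 41473.8896 s, i.e. 11.52 hours.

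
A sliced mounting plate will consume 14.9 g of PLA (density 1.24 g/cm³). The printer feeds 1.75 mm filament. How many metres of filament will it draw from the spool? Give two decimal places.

5.00 m

Volume = 14.9 g / 1.24 g·cm⁻³ = 12.0161 cm³ = 12016.1 mm³.
Cross-section of 1.75 mm filament: π·(1.75/2)² = 2.4053 mm².
Length = 12016.1 / 2.4053 = 4995.68 mm = 5.00 m.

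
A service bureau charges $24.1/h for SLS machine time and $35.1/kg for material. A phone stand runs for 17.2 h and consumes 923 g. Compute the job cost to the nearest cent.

Time charge = 24.1 × 17.2, so $414.52.
Feedstock cost = 35.1 × 923/1000, so $32.3973.
Total = 414.52 + 32.3973 = 446.9173 ≈ $446.92.

$446.92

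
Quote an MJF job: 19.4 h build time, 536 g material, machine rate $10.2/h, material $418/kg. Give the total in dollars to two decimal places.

Machine cost = 10.2 × 19.4, so $197.88.
Feedstock cost: 418 × 536/1000 → $224.048.
Job cost: 197.88 + 224.048 = 421.928 ≈ $421.93.

$421.93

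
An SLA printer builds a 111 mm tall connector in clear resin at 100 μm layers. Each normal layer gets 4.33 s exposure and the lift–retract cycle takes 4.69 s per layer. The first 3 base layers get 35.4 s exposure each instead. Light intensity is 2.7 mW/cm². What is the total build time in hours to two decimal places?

Number of layers: 111 / 0.1 → 1110 (rounded up).
Bottom layers = 3 × (35.4 + 4.69) = 120.27 s.
Remaining layers: 1107 × (4.33 + 4.69) → 9985.14 s.
Total = 120.27 + 9985.14 = 10105.41 s = 2.81 hours.

2.81 hours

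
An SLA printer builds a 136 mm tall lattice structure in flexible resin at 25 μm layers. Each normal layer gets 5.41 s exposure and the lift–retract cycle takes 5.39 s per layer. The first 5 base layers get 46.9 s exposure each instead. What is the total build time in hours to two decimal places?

16.38 hours

Layer count = ceil(136 / 0.025) = 5440.
Base layers = 5 × (46.9 + 5.39), so 261.45 s.
Regular layers = 5435 × (5.41 + 5.39) = 58698 s.
Sum: 261.45 + 58698 = 58959.45 s → 16.38 hours.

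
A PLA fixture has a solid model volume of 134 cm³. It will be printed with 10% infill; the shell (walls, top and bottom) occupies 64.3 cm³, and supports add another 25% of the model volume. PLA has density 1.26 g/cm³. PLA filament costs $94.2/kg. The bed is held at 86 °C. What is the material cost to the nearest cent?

$12.44

Interior volume = 134 − 64.3, so 69.7 cm³.
Infill volume = 0.10 × 69.7, so 6.97 cm³.
Support = 0.25 × 134, so 33.5 cm³.
Deposited volume = 64.3 + 6.97 + 33.5, so 104.77 cm³.
Mass: 104.77 × 1.26 → 132.0102 g.
At $94.2/kg: 132.0102/1000 × 94.2 = $12.44.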